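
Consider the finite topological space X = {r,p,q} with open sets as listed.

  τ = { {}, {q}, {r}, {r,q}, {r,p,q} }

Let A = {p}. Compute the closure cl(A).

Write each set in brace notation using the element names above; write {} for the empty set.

closure: X∖int(X∖A) = X∖{r,q} = {p}

{p}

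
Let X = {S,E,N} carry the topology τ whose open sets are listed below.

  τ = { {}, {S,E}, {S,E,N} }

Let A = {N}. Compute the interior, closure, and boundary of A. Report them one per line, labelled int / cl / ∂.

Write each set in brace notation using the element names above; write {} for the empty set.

interior: largest open inside A is {} (from {})
cl via duality: int({S,E}) = {S,E}, so X∖{S,E} = {N}
cl∖int = {N}

int(A) = {}
cl(A)  = {N}
∂A     = {N}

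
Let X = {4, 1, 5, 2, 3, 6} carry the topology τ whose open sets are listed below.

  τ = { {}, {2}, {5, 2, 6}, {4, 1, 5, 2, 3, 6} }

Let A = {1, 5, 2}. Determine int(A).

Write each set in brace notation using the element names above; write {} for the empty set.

{2}

interior: largest open inside A is {2} (from {}, {2})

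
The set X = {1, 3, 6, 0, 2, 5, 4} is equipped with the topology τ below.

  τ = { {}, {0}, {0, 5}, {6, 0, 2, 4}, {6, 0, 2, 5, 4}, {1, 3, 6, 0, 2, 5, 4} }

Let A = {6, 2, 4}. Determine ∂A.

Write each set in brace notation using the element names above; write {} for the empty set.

opens ⊆ A: {}; union → int = {}
complement {1, 3, 0, 5}; its interior {0, 5}; cl(A) = X∖{0, 5} = {1, 3, 6, 2, 4}
boundary = {1, 3, 6, 2, 4} ∖ {} = {1, 3, 6, 2, 4}

{1, 3, 6, 2, 4}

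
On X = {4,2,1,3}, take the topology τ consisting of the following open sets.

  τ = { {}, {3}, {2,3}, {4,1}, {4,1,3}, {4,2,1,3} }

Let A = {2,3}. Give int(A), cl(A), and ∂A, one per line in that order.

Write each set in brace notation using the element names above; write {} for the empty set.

int(A) = {2,3}
cl(A)  = {2,3}
∂A     = {}

open subsets of A: {}, {3}, {2,3}; so int(A) = {2,3}
closure: X∖int(X∖A) = X∖{4,1} = {2,3}
∂A = {2,3} minus {2,3} = {}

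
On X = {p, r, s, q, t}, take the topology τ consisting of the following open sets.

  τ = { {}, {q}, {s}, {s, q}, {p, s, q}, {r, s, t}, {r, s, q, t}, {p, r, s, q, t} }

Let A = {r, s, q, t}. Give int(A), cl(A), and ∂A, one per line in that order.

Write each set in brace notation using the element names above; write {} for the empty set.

U open, U⊆A: {}, {q}, {s}, {s, q}, {r, s, t}, {r, s, q, t}. int(A) = ⋃ = {r, s, q, t}
X∖A={p}, int(X∖A)={}, hence cl(A)={p, r, s, q, t}
∂A: remove int from cl → {p}

int(A) = {r, s, q, t}
cl(A)  = {p, r, s, q, t}
∂A     = {p}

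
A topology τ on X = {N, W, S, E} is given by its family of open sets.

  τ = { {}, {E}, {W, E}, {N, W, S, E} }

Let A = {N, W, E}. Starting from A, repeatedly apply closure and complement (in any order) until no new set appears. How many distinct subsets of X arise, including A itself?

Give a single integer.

complement {S}; its interior {}; cl(A) = X∖{} = {N, W, S, E}
With k = closure, c = complement:
  1. A     = {N, W, E}
  2. kA    = {N, W, S, E}
  3. cA    = {S}
  4. ckA   = {}
  5. kcA   = {N, S}
  6. ckcA  = {W, E}
k, c of each give nothing new

6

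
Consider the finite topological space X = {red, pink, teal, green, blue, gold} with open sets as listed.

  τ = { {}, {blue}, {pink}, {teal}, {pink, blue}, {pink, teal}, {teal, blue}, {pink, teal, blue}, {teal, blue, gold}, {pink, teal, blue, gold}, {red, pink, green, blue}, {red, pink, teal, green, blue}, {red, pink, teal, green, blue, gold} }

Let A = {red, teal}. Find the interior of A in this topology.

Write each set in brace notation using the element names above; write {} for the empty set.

open subsets of A: {}, {teal}; so int(A) = {teal}

{teal}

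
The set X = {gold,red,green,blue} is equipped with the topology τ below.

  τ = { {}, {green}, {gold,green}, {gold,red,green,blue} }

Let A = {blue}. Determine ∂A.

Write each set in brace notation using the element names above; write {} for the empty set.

{red,blue}

opens ⊆ A: {}; union → int = {}
complement {gold,red,green}; its interior {gold,green}; cl(A) = X∖{gold,green} = {red,blue}
boundary = {red,blue} ∖ {} = {red,blue}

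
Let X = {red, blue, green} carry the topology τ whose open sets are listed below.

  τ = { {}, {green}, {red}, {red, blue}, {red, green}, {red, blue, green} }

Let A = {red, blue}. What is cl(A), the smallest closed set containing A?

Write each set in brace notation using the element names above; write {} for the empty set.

{red, blue}

closure: X∖int(X∖A) = X∖{green} = {red, blue}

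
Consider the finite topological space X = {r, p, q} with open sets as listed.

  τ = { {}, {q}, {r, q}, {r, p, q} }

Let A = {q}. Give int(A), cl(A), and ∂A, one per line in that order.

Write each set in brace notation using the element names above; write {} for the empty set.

int(A) = {q}
cl(A)  = {r, p, q}
∂A     = {r, p}

U open, U⊆A: {}, {q}. int(A) = ⋃ = {q}
X∖A={r, p}, int(X∖A)={}, hence cl(A)={r, p, q}
∂A: remove int from cl → {r, p}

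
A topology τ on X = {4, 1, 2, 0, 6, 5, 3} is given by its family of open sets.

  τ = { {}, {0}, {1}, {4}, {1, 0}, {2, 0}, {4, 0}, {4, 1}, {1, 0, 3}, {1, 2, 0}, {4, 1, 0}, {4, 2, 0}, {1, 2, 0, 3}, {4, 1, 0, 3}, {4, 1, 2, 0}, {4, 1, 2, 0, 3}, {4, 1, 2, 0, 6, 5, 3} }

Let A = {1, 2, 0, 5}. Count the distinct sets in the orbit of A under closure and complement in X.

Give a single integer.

cl via duality: int({4, 6, 3}) = {4}, so X∖{4} = {1, 2, 0, 6, 5, 3}
Write k for closure, c for complement:
  1. A     = {1, 2, 0, 5}
  2. kA    = {1, 2, 0, 6, 5, 3}
  3. cA    = {4, 6, 3}
  4. ckA   = {4}
  5. kcA   = {4, 6, 5, 3}
  6. kckA  = {4, 6, 5}
  7. ckcA  = {1, 2, 0}
  8. ckckA = {1, 2, 0, 3}
applying k or c yields no new set

8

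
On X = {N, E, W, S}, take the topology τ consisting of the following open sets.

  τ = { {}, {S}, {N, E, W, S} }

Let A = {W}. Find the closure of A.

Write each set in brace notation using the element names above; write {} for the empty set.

complement {N, E, S}; its interior {S}; cl(A) = X∖{S} = {N, E, W}

{N, E, W}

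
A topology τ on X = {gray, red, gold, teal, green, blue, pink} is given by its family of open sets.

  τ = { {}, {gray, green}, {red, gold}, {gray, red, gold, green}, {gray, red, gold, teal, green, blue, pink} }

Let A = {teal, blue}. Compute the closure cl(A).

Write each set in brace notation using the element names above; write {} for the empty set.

{teal, blue, pink}

cl via duality: int({gray, red, gold, green, pink}) = {gray, red, gold, green}, so X∖{gray, red, gold, green} = {teal, blue, pink}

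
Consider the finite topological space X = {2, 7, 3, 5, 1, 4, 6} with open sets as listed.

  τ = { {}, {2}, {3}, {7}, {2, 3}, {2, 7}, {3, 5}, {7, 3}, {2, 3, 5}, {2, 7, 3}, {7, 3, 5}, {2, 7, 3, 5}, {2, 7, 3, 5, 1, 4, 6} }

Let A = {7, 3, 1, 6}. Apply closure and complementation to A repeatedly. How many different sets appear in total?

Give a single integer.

X∖A={2, 5, 4}, int(X∖A)={2}, hence cl(A)={7, 3, 5, 1, 4, 6}
Orbit (k=closure, c=complement):
  1. A     = {7, 3, 1, 6}
  2. kA    = {7, 3, 5, 1, 4, 6}
  3. cA    = {2, 5, 4}
  4. ckA   = {2}
  5. kcA   = {2, 5, 1, 4, 6}
  6. kckA  = {2, 1, 4, 6}
  7. ckcA  = {7, 3}
  8. ckckA = {7, 3, 5}
(closed under both — stop)

8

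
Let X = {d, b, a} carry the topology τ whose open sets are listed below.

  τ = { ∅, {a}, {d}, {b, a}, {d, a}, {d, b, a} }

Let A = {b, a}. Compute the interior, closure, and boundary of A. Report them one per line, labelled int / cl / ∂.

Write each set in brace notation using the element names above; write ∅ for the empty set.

int(A) = {b, a}
cl(A)  = {b, a}
∂A     = ∅

interior: largest open inside A is {b, a} (from ∅, {a}, {b, a})
cl via duality: int({d}) = {d}, so X∖{d} = {b, a}
cl∖int = ∅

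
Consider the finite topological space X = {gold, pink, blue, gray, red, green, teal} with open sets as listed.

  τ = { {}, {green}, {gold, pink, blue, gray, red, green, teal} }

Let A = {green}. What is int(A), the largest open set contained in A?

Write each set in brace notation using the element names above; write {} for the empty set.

{green}

opens ⊆ A: {}, {green}; union → int = {green}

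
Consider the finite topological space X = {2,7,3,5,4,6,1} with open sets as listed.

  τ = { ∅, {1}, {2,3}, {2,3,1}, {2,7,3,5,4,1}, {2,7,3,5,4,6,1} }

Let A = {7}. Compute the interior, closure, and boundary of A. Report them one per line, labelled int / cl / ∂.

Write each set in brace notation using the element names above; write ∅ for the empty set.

int(A) = ∅
cl(A)  = {7,5,4,6}
∂A     = {7,5,4,6}

opens ⊆ A: ∅; union → int = ∅
complement {2,3,5,4,6,1}; its interior {2,3,1}; cl(A) = X∖{2,3,1} = {7,5,4,6}
boundary = {7,5,4,6} ∖ ∅ = {7,5,4,6}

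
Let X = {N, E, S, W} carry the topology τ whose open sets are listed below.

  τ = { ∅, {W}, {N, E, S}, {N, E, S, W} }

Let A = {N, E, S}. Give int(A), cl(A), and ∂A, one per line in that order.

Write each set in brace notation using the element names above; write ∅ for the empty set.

interior: largest open inside A is {N, E, S} (from ∅, {N, E, S})
cl via duality: int({W}) = {W}, so X∖{W} = {N, E, S}
cl∖int = ∅

int(A) = {N, E, S}
cl(A)  = {N, E, S}
∂A     = ∅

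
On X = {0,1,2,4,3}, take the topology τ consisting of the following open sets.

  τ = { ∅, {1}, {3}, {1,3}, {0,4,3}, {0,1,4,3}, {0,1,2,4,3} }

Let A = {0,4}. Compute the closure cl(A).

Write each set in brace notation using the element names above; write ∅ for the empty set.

cl via duality: int({1,2,3}) = {1,3}, so X∖{1,3} = {0,2,4}

{0,2,4}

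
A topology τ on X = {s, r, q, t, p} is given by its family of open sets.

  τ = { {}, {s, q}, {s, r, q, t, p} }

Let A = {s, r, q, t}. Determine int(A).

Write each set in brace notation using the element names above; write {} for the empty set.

interior: largest open inside A is {s, q} (from {}, {s, q})

{s, q}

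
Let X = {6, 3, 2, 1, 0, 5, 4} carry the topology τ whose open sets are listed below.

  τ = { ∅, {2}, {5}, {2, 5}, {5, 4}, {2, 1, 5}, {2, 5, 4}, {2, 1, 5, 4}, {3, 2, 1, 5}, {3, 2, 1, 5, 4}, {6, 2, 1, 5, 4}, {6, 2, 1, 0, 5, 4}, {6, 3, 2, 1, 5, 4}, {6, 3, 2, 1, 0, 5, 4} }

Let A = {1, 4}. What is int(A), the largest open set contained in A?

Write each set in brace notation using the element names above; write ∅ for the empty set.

∅

open subsets of A: ∅; so int(A) = ∅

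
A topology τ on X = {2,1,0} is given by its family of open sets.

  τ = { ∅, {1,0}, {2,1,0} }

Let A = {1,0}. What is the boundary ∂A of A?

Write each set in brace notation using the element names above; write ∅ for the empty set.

open subsets of A: ∅, {1,0}; so int(A) = {1,0}
closure: X∖int(X∖A) = X∖∅ = {2,1,0}
∂A = {2,1,0} minus {1,0} = {2}

{2}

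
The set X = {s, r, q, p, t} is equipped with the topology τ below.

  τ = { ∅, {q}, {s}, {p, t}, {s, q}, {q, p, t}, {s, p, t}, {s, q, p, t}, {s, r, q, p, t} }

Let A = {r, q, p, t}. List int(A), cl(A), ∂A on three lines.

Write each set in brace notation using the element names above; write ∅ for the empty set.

U open, U⊆A: ∅, {q}, {p, t}, {q, p, t}. int(A) = ⋃ = {q, p, t}
X∖A={s}, int(X∖A)={s}, hence cl(A)={r, q, p, t}
∂A: remove int from cl → {r}

int(A) = {q, p, t}
cl(A)  = {r, q, p, t}
∂A     = {r}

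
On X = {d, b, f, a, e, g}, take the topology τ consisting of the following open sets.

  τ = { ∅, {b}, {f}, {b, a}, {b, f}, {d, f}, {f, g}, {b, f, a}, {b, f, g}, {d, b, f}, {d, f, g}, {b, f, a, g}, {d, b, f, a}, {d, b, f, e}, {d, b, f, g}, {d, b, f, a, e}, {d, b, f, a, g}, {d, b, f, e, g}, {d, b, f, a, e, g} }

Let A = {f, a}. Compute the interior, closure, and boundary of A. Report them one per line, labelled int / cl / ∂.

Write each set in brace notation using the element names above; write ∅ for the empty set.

int(A) = {f}
cl(A)  = {d, f, a, e, g}
∂A     = {d, a, e, g}

U open, U⊆A: ∅, {f}. int(A) = ⋃ = {f}
X∖A={d, b, e, g}, int(X∖A)={b}, hence cl(A)={d, f, a, e, g}
∂A: remove int from cl → {d, a, e, g}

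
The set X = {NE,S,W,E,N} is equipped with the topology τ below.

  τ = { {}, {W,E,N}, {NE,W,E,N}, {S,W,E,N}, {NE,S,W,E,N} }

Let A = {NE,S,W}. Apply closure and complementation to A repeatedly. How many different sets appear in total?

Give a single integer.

4

complement {E,N}; its interior {}; cl(A) = X∖{} = {NE,S,W,E,N}
With k = closure, c = complement:
  1. A     = {NE,S,W}
  2. kA    = {NE,S,W,E,N}
  3. cA    = {E,N}
  4. ckA   = {}
k, c of each give nothing new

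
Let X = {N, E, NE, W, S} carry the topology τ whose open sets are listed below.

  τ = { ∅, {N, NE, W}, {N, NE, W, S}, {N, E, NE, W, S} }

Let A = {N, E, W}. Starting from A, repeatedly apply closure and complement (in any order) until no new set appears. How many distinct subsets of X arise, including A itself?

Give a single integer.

complement {NE, S}; its interior ∅; cl(A) = X∖∅ = {N, E, NE, W, S}
With k = closure, c = complement:
  1. A     = {N, E, W}
  2. kA    = {N, E, NE, W, S}
  3. cA    = {NE, S}
  4. ckA   = ∅
k, c of each give nothing new

4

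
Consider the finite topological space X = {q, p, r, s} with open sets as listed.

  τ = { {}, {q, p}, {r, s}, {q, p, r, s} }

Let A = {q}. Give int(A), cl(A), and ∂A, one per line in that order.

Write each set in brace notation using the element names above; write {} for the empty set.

open subsets of A: {}; so int(A) = {}
closure: X∖int(X∖A) = X∖{r, s} = {q, p}
∂A = {q, p} minus {} = {q, p}

int(A) = {}
cl(A)  = {q, p}
∂A     = {q, p}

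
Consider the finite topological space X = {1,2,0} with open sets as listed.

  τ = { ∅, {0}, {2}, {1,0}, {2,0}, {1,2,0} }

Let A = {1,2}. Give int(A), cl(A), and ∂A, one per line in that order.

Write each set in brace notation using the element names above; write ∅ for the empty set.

interior: largest open inside A is {2} (from ∅, {2})
cl via duality: int({0}) = {0}, so X∖{0} = {1,2}
cl∖int = {1}

int(A) = {2}
cl(A)  = {1,2}
∂A     = {1}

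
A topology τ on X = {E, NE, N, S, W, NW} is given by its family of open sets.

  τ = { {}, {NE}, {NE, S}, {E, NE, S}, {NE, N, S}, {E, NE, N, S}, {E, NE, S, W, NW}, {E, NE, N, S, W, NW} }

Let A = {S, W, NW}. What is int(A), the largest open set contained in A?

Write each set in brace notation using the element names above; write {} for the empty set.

interior: largest open inside A is {} (from {})

{}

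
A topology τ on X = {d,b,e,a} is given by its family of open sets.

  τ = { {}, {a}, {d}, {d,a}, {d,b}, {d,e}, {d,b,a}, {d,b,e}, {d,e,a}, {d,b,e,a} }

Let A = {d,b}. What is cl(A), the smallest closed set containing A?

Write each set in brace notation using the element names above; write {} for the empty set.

complement {e,a}; its interior {a}; cl(A) = X∖{a} = {d,b,e}

{d,b,e}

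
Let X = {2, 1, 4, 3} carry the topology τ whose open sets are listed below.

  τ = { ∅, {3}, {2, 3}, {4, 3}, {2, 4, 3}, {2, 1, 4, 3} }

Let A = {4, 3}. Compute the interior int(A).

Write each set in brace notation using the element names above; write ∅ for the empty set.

{4, 3}

opens ⊆ A: ∅, {3}, {4, 3}; union → int = {4, 3}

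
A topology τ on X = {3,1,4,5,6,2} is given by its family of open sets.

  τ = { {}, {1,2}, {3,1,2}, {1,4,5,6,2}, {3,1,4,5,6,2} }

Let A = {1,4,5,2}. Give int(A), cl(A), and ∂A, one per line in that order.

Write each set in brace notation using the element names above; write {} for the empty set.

open subsets of A: {}, {1,2}; so int(A) = {1,2}
closure: X∖int(X∖A) = X∖{} = {3,1,4,5,6,2}
∂A = {3,1,4,5,6,2} minus {1,2} = {3,4,5,6}

int(A) = {1,2}
cl(A)  = {3,1,4,5,6,2}
∂A     = {3,4,5,6}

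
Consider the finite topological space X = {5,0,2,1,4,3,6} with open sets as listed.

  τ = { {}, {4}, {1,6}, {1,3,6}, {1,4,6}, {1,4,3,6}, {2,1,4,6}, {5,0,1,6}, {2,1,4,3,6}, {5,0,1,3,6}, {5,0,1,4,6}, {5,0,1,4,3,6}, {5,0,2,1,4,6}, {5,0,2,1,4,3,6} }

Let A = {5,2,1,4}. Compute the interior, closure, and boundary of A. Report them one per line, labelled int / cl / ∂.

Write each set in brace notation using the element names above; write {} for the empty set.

interior: largest open inside A is {4} (from {}, {4})
cl via duality: int({0,3,6}) = {}, so X∖{} = {5,0,2,1,4,3,6}
cl∖int = {5,0,2,1,3,6}

int(A) = {4}
cl(A)  = {5,0,2,1,4,3,6}
∂A     = {5,0,2,1,3,6}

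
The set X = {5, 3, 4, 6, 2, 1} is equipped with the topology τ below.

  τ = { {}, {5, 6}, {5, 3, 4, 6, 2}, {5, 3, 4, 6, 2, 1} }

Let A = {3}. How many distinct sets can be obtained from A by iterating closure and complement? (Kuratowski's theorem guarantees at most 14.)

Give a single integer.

6

closure: X∖int(X∖A) = X∖{5, 6} = {3, 4, 2, 1}
Let k=closure and c=complement:
  1. A     = {3}
  2. kA    = {3, 4, 2, 1}
  3. cA    = {5, 4, 6, 2, 1}
  4. ckA   = {5, 6}
  5. kcA   = {5, 3, 4, 6, 2, 1}
  6. ckcA  = {}
— saturated at 6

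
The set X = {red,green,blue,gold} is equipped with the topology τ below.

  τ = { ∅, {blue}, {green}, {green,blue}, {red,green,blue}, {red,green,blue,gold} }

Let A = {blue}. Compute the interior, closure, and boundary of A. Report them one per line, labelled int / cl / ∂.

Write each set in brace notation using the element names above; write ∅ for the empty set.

int(A) = {blue}
cl(A)  = {red,blue,gold}
∂A     = {red,gold}

open subsets of A: ∅, {blue}; so int(A) = {blue}
closure: X∖int(X∖A) = X∖{green} = {red,blue,gold}
∂A = {red,blue,gold} minus {blue} = {red,gold}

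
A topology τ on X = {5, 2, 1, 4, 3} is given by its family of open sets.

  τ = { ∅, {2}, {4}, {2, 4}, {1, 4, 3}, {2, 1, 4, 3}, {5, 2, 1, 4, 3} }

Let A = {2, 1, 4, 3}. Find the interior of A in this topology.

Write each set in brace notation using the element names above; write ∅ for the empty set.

{2, 1, 4, 3}

U open, U⊆A: ∅, {2}, {4}, {2, 4}, {1, 4, 3}, {2, 1, 4, 3}. int(A) = ⋃ = {2, 1, 4, 3}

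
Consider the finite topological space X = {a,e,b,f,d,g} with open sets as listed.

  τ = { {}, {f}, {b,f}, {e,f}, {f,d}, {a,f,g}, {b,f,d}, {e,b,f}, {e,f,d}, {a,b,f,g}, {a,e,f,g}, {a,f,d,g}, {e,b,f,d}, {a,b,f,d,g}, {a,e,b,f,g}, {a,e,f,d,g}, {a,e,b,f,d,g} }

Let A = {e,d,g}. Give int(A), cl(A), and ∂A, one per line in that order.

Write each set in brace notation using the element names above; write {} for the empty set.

open subsets of A: {}; so int(A) = {}
closure: X∖int(X∖A) = X∖{b,f} = {a,e,d,g}
∂A = {a,e,d,g} minus {} = {a,e,d,g}

int(A) = {}
cl(A)  = {a,e,d,g}
∂A     = {a,e,d,g}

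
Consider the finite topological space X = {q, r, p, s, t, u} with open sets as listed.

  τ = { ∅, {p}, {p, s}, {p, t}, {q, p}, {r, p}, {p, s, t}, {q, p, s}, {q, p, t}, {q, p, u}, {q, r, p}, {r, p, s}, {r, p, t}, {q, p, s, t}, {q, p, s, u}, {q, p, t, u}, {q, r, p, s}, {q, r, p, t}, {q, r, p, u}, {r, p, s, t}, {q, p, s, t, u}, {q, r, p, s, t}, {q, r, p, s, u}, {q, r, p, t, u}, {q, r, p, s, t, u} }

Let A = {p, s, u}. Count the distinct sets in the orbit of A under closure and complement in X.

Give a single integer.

X∖A={q, r, t}, int(X∖A)=∅, hence cl(A)={q, r, p, s, t, u}
Orbit (k=closure, c=complement):
  1. A     = {p, s, u}
  2. kA    = {q, r, p, s, t, u}
  3. cA    = {q, r, t}
  4. ckA   = ∅
  5. kcA   = {q, r, t, u}
  6. ckcA  = {p, s}
(closed under both — stop)

6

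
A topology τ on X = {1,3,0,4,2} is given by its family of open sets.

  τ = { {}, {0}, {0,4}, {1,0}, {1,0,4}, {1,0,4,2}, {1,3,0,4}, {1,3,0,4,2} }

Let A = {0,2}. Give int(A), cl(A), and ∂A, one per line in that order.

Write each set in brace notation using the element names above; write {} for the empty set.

U open, U⊆A: {}, {0}. int(A) = ⋃ = {0}
X∖A={1,3,4}, int(X∖A)={}, hence cl(A)={1,3,0,4,2}
∂A: remove int from cl → {1,3,4,2}

int(A) = {0}
cl(A)  = {1,3,0,4,2}
∂A     = {1,3,4,2}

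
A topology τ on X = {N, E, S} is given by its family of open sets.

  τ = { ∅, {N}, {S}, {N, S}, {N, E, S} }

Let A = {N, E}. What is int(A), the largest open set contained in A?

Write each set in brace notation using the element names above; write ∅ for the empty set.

{N}

U open, U⊆A: ∅, {N}. int(A) = ⋃ = {N}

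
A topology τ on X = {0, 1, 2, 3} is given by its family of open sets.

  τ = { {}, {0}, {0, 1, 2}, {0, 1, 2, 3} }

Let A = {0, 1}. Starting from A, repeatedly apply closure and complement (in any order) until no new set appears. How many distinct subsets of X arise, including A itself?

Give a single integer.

X∖A={2, 3}, int(X∖A)={}, hence cl(A)={0, 1, 2, 3}
Orbit (k=closure, c=complement):
  1. A     = {0, 1}
  2. kA    = {0, 1, 2, 3}
  3. cA    = {2, 3}
  4. ckA   = {}
  5. kcA   = {1, 2, 3}
  6. ckcA  = {0}
(closed under both — stop)

6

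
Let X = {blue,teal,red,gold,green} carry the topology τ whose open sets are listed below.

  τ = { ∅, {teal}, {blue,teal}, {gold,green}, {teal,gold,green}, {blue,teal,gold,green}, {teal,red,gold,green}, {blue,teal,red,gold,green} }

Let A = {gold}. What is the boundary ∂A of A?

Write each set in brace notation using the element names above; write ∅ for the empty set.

{red,gold,green}

interior: largest open inside A is ∅ (from ∅)
cl via duality: int({blue,teal,red,green}) = {blue,teal}, so X∖{blue,teal} = {red,gold,green}
cl∖int = {red,gold,green}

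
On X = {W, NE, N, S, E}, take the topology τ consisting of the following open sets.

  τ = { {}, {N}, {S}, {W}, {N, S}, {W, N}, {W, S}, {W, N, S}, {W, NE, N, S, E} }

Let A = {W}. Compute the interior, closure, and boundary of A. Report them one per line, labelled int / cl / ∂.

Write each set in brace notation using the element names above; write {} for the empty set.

opens ⊆ A: {}, {W}; union → int = {W}
complement {NE, N, S, E}; its interior {N, S}; cl(A) = X∖{N, S} = {W, NE, E}
boundary = {W, NE, E} ∖ {W} = {NE, E}

int(A) = {W}
cl(A)  = {W, NE, E}
∂A     = {NE, E}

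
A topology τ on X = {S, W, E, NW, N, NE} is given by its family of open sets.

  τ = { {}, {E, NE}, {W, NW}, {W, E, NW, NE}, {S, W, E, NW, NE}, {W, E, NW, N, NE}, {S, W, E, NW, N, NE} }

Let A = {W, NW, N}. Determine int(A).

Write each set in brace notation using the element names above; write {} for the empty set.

open subsets of A: {}, {W, NW}; so int(A) = {W, NW}

{W, NW}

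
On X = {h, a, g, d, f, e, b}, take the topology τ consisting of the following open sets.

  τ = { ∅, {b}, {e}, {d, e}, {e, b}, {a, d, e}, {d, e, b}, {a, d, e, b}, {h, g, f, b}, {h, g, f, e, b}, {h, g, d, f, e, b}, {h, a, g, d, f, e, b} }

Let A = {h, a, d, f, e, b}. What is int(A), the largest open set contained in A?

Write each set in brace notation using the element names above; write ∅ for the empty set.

interior: largest open inside A is {a, d, e, b} (from ∅, {e}, {b}, {d, e}, {e, b}, {d, e, b}, {a, d, e}, {a, d, e, b})

{a, d, e, b}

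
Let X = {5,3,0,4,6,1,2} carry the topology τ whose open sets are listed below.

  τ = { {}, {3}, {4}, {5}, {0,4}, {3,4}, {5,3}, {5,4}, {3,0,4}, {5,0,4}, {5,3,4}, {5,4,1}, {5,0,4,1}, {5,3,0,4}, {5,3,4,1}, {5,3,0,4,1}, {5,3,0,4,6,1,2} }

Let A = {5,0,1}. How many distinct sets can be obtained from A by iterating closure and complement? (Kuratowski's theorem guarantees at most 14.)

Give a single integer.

X∖A={3,4,6,2}, int(X∖A)={3,4}, hence cl(A)={5,0,6,1,2}
Orbit (k=closure, c=complement):
  1. A     = {5,0,1}
  2. kA    = {5,0,6,1,2}
  3. cA    = {3,4,6,2}
  4. ckA   = {3,4}
  5. kcA   = {3,0,4,6,1,2}
  6. ckcA  = {5}
  7. kckcA = {5,6,1,2}
  8. ckckcA = {3,0,4}
(closed under both — stop)

8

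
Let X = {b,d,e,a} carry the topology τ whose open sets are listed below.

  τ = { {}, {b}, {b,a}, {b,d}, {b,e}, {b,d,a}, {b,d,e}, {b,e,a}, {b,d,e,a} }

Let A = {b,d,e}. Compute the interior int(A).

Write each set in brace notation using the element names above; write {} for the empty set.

U open, U⊆A: {}, {b}, {b,e}, {b,d}, {b,d,e}. int(A) = ⋃ = {b,d,e}

{b,d,e}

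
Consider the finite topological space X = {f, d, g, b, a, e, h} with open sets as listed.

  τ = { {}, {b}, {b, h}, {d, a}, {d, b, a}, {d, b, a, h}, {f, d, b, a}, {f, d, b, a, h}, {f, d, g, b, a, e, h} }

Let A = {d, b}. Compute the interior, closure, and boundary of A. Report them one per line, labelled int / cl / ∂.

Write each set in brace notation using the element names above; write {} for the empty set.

open subsets of A: {}, {b}; so int(A) = {b}
closure: X∖int(X∖A) = X∖{} = {f, d, g, b, a, e, h}
∂A = {f, d, g, b, a, e, h} minus {b} = {f, d, g, a, e, h}

int(A) = {b}
cl(A)  = {f, d, g, b, a, e, h}
∂A     = {f, d, g, a, e, h}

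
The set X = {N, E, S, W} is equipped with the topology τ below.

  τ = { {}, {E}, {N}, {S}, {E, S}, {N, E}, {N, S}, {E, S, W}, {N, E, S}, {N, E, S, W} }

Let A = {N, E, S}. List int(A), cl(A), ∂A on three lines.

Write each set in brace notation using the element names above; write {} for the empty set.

opens ⊆ A: {}, {S}, {N}, {E}, {N, S}, {E, S}, {N, E}, {N, E, S}; union → int = {N, E, S}
complement {W}; its interior {}; cl(A) = X∖{} = {N, E, S, W}
boundary = {N, E, S, W} ∖ {N, E, S} = {W}

int(A) = {N, E, S}
cl(A)  = {N, E, S, W}
∂A     = {W}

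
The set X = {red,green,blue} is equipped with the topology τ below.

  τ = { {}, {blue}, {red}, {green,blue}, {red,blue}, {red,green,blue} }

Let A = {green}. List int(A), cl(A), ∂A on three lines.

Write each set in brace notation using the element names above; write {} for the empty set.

open subsets of A: {}; so int(A) = {}
closure: X∖int(X∖A) = X∖{red,blue} = {green}
∂A = {green} minus {} = {green}

int(A) = {}
cl(A)  = {green}
∂A     = {green}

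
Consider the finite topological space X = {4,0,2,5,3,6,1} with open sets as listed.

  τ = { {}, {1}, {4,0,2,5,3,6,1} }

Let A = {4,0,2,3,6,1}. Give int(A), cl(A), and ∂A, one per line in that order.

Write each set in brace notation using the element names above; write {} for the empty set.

int(A) = {1}
cl(A)  = {4,0,2,5,3,6,1}
∂A     = {4,0,2,5,3,6}

interior: largest open inside A is {1} (from {}, {1})
cl via duality: int({5}) = {}, so X∖{} = {4,0,2,5,3,6,1}
cl∖int = {4,0,2,5,3,6}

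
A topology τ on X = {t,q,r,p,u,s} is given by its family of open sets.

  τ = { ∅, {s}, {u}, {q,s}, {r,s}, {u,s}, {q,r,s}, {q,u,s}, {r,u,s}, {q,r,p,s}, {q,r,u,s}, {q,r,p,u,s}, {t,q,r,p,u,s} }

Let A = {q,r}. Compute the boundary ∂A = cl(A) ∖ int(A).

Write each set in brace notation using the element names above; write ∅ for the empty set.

opens ⊆ A: ∅; union → int = ∅
complement {t,p,u,s}; its interior {u,s}; cl(A) = X∖{u,s} = {t,q,r,p}
boundary = {t,q,r,p} ∖ ∅ = {t,q,r,p}

{t,q,r,p}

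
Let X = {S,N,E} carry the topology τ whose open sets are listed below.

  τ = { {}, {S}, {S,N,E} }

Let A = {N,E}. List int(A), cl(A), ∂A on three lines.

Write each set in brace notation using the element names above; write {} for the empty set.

int(A) = {}
cl(A)  = {N,E}
∂A     = {N,E}

open subsets of A: {}; so int(A) = {}
closure: X∖int(X∖A) = X∖{S} = {N,E}
∂A = {N,E} minus {} = {N,E}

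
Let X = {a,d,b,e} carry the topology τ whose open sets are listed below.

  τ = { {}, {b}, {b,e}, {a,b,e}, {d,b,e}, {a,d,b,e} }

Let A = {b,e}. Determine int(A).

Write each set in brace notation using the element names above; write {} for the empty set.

interior: largest open inside A is {b,e} (from {}, {b}, {b,e})

{b,e}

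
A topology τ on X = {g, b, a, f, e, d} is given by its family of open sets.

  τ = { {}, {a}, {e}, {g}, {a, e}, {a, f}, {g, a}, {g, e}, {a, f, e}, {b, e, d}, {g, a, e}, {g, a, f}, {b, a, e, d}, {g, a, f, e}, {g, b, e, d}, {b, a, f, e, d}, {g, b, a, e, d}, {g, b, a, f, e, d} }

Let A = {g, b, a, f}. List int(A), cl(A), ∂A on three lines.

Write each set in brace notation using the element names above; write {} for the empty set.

int(A) = {g, a, f}
cl(A)  = {g, b, a, f, d}
∂A     = {b, d}

interior: largest open inside A is {g, a, f} (from {}, {a}, {g}, {a, f}, {g, a}, {g, a, f})
cl via duality: int({e, d}) = {e}, so X∖{e} = {g, b, a, f, d}
cl∖int = {b, d}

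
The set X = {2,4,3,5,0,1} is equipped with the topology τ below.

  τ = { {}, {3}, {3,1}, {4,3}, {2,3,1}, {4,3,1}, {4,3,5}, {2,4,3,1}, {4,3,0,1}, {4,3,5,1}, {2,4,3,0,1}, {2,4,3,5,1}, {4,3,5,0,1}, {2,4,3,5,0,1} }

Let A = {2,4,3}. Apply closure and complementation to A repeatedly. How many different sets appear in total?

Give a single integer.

6

X∖A={5,0,1}, int(X∖A)={}, hence cl(A)={2,4,3,5,0,1}
Orbit (k=closure, c=complement):
  1. A     = {2,4,3}
  2. kA    = {2,4,3,5,0,1}
  3. cA    = {5,0,1}
  4. ckA   = {}
  5. kcA   = {2,5,0,1}
  6. ckcA  = {4,3}
(closed under both — stop)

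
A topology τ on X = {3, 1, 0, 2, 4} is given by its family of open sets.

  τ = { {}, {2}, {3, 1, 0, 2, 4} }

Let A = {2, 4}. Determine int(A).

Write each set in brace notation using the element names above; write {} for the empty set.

open subsets of A: {}, {2}; so int(A) = {2}

{2}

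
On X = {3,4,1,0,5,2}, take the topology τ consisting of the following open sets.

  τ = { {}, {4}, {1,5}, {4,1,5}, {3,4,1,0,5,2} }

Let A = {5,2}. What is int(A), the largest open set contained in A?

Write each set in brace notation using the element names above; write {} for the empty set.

{}

U open, U⊆A: {}. int(A) = ⋃ = {}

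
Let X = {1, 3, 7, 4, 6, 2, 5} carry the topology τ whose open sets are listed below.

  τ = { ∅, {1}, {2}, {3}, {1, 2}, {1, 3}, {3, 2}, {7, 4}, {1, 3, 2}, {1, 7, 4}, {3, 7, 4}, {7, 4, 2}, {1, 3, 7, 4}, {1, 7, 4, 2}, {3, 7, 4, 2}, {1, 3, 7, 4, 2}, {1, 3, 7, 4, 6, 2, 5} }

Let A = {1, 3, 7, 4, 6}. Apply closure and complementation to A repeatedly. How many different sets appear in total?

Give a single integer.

X∖A={2, 5}, int(X∖A)={2}, hence cl(A)={1, 3, 7, 4, 6, 5}
Orbit (k=closure, c=complement):
  1. A     = {1, 3, 7, 4, 6}
  2. kA    = {1, 3, 7, 4, 6, 5}
  3. cA    = {2, 5}
  4. ckA   = {2}
  5. kcA   = {6, 2, 5}
  6. ckcA  = {1, 3, 7, 4}
(closed under both — stop)

6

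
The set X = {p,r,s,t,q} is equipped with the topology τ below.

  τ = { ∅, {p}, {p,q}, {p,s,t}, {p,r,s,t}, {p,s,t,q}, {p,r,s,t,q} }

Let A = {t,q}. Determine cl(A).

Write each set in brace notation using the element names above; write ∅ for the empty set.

{r,s,t,q}

X∖A={p,r,s}, int(X∖A)={p}, hence cl(A)={r,s,t,q}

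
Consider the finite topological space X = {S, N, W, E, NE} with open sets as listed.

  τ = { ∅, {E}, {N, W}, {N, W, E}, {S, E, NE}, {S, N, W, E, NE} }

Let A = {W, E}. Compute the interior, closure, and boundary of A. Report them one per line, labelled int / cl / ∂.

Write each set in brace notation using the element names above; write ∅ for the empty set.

int(A) = {E}
cl(A)  = {S, N, W, E, NE}
∂A     = {S, N, W, NE}

interior: largest open inside A is {E} (from ∅, {E})
cl via duality: int({S, N, NE}) = ∅, so X∖∅ = {S, N, W, E, NE}
cl∖int = {S, N, W, NE}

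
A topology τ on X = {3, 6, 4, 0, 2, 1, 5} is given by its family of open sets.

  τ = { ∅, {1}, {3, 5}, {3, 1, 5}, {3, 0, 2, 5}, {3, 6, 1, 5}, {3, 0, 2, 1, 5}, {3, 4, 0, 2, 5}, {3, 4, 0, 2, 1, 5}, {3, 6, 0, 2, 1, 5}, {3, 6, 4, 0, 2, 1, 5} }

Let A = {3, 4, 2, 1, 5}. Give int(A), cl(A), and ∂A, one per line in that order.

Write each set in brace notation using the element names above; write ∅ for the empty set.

opens ⊆ A: ∅, {1}, {3, 5}, {3, 1, 5}; union → int = {3, 1, 5}
complement {6, 0}; its interior ∅; cl(A) = X∖∅ = {3, 6, 4, 0, 2, 1, 5}
boundary = {3, 6, 4, 0, 2, 1, 5} ∖ {3, 1, 5} = {6, 4, 0, 2}

int(A) = {3, 1, 5}
cl(A)  = {3, 6, 4, 0, 2, 1, 5}
∂A     = {6, 4, 0, 2}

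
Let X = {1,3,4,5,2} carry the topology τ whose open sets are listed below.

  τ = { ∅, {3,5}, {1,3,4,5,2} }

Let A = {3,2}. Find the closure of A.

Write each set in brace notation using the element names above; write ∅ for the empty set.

closure: X∖int(X∖A) = X∖∅ = {1,3,4,5,2}

{1,3,4,5,2}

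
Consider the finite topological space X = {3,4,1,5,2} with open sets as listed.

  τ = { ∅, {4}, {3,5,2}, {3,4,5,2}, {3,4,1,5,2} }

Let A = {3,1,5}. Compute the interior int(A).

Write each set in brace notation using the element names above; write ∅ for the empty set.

∅

opens ⊆ A: ∅; union → int = ∅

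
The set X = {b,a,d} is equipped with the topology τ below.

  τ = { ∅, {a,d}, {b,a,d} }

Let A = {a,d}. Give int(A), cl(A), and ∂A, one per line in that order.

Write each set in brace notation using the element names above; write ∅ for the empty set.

int(A) = {a,d}
cl(A)  = {b,a,d}
∂A     = {b}

U open, U⊆A: ∅, {a,d}. int(A) = ⋃ = {a,d}
X∖A={b}, int(X∖A)=∅, hence cl(A)={b,a,d}
∂A: remove int from cl → {b}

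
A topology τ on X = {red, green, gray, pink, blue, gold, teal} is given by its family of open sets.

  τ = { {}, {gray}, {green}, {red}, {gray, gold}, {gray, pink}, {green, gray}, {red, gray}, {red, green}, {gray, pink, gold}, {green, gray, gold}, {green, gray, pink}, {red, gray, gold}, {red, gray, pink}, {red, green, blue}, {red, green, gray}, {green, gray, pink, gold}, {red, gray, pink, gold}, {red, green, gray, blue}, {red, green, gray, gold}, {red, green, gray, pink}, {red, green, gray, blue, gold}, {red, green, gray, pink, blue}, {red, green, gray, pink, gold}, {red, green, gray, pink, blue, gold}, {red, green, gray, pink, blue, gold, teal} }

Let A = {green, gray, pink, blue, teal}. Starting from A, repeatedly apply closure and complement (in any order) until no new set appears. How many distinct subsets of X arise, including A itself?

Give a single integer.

8

closure: X∖int(X∖A) = X∖{red} = {green, gray, pink, blue, gold, teal}
Let k=closure and c=complement:
  1. A     = {green, gray, pink, blue, teal}
  2. kA    = {green, gray, pink, blue, gold, teal}
  3. cA    = {red, gold}
  4. ckA   = {red}
  5. kcA   = {red, blue, gold, teal}
  6. kckA  = {red, blue, teal}
  7. ckcA  = {green, gray, pink}
  8. ckckA = {green, gray, pink, gold}
— saturated at 8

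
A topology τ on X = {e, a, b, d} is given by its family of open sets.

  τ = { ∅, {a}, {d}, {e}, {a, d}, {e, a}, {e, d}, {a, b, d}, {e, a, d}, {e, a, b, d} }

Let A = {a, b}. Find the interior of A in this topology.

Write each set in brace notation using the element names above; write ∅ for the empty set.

{a}

open subsets of A: ∅, {a}; so int(A) = {a}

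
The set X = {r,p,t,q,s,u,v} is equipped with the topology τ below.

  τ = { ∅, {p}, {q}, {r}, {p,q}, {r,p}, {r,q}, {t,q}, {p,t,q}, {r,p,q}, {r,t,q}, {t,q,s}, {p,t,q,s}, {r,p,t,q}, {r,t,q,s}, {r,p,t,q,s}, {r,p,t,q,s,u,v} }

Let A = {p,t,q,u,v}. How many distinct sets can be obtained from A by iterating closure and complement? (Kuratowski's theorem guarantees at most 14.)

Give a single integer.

cl via duality: int({r,s}) = {r}, so X∖{r} = {p,t,q,s,u,v}
Write k for closure, c for complement:
  1. A     = {p,t,q,u,v}
  2. kA    = {p,t,q,s,u,v}
  3. cA    = {r,s}
  4. ckA   = {r}
  5. kcA   = {r,s,u,v}
  6. kckA  = {r,u,v}
  7. ckcA  = {p,t,q}
  8. ckckA = {p,t,q,s}
applying k or c yields no new set

8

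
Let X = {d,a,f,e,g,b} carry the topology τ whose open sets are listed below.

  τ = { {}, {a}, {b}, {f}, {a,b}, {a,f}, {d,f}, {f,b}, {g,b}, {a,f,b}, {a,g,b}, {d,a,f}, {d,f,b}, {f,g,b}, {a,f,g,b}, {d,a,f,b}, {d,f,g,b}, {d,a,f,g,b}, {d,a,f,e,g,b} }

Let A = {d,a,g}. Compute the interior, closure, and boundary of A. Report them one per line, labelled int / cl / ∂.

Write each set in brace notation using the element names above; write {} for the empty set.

U open, U⊆A: {}, {a}. int(A) = ⋃ = {a}
X∖A={f,e,b}, int(X∖A)={f,b}, hence cl(A)={d,a,e,g}
∂A: remove int from cl → {d,e,g}

int(A) = {a}
cl(A)  = {d,a,e,g}
∂A     = {d,e,g}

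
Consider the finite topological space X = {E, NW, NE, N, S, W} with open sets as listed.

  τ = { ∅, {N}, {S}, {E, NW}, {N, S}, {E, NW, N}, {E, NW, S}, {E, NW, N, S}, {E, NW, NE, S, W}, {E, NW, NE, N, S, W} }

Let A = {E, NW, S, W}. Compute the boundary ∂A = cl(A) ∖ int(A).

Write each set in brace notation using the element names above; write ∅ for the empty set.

{NE, W}

open subsets of A: ∅, {S}, {E, NW}, {E, NW, S}; so int(A) = {E, NW, S}
closure: X∖int(X∖A) = X∖{N} = {E, NW, NE, S, W}
∂A = {E, NW, NE, S, W} minus {E, NW, S} = {NE, W}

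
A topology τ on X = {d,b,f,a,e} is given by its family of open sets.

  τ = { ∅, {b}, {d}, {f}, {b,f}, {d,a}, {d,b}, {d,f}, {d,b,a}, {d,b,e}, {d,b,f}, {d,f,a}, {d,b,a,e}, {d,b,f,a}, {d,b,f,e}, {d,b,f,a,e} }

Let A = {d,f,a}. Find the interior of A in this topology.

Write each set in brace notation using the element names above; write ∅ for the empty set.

{d,f,a}

interior: largest open inside A is {d,f,a} (from ∅, {f}, {d}, {d,f}, {d,a}, {d,f,a})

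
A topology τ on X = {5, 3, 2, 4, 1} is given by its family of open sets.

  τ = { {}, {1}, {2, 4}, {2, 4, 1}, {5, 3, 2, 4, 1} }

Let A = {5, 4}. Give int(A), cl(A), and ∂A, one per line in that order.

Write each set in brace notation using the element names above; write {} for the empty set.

interior: largest open inside A is {} (from {})
cl via duality: int({3, 2, 1}) = {1}, so X∖{1} = {5, 3, 2, 4}
cl∖int = {5, 3, 2, 4}

int(A) = {}
cl(A)  = {5, 3, 2, 4}
∂A     = {5, 3, 2, 4}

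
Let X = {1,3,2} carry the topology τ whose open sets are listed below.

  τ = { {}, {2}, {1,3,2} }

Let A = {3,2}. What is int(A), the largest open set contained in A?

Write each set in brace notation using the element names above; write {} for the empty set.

interior: largest open inside A is {2} (from {}, {2})

{2}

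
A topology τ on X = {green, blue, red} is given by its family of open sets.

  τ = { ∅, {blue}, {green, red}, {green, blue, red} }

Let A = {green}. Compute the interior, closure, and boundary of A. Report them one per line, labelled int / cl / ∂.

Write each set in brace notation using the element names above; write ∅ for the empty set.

U open, U⊆A: ∅. int(A) = ⋃ = ∅
X∖A={blue, red}, int(X∖A)={blue}, hence cl(A)={green, red}
∂A: remove int from cl → {green, red}

int(A) = ∅
cl(A)  = {green, red}
∂A     = {green, red}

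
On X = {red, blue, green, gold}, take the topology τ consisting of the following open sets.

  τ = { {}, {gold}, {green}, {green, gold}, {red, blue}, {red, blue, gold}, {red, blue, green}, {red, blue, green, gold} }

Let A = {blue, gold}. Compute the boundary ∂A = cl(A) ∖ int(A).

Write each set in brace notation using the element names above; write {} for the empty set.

U open, U⊆A: {}, {gold}. int(A) = ⋃ = {gold}
X∖A={red, green}, int(X∖A)={green}, hence cl(A)={red, blue, gold}
∂A: remove int from cl → {red, blue}

{red, blue}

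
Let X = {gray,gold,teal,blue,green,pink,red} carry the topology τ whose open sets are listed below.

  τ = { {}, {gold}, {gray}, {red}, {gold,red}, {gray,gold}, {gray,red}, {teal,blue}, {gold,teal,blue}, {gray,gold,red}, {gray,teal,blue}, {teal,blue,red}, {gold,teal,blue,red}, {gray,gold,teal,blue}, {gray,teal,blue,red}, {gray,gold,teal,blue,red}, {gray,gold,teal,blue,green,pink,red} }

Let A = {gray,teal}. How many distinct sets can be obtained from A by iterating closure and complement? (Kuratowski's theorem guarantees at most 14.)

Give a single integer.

complement {gold,blue,green,pink,red}; its interior {gold,red}; cl(A) = X∖{gold,red} = {gray,teal,blue,green,pink}
With k = closure, c = complement:
  1. A     = {gray,teal}
  2. kA    = {gray,teal,blue,green,pink}
  3. cA    = {gold,blue,green,pink,red}
  4. ckA   = {gold,red}
  5. kcA   = {gold,teal,blue,green,pink,red}
  6. kckA  = {gold,green,pink,red}
  7. ckcA  = {gray}
  8. ckckA = {gray,teal,blue}
  9. kckcA = {gray,green,pink}
  10. ckckcA = {gold,teal,blue,red}
k, c of each give nothing new

10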